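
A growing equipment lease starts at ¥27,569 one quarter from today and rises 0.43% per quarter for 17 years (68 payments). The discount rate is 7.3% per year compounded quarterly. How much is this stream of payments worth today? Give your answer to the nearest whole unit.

¥1,202,770

Periodic rate r = 0.073/4 per quarter; n is counted in quarters.
Growing ordinary annuity: PV = PMT₁ × [1 − ((1+g)/(1+r))^n] / (r − g) = 27,569 × [1 − ((1+0.0043)/(1+r))^68] / (r − 0.0043) = ¥1,202,770.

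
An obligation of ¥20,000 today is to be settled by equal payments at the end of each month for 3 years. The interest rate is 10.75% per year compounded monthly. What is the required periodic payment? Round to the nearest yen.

¥652

Level ordinary annuity; solve PV = PMT × [(1 − (1+r)^−n)/r] for PMT.
Periodic rate r = 0.1075/12 per month; n is counted in months.
With n = 36: PMT = 20,000 / ([(1 − (1+r)^−n)/r]) = ¥652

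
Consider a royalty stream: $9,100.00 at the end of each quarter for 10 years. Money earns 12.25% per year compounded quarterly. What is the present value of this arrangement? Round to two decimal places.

This is an ordinary annuity: 40 payments of $9,100.00 at the end of each quarter.
Periodic rate r = 0.1225/4 per quarter; n is counted in quarters.
PV = PMT × [(1 − (1+r)^−n)/r] = 9,100 × [1 − (1+r)^−40] / r = $208,235.36

$208,235.36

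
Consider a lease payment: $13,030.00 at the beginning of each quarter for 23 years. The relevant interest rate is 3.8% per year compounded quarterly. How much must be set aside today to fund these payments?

$804,452.14

This is an annuity due: 92 payments of $13,030.00 at the beginning of each quarter.
Periodic rate r = 0.038/4 per quarter; n is counted in quarters.
PV = PMT × [(1 − (1+r)^−n)/r] × (1+r) = 13,030 × [1 − (1+r)^−92] / r × (1+r) = $804,452.14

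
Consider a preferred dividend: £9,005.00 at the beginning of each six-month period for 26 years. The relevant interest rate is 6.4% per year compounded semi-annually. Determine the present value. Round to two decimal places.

This is an annuity due: 52 payments of £9,005.00 at the beginning of each six-month period.
Periodic rate r = 0.064/2 per half-year; n is counted in half-years.
PV = PMT × [(1 − (1+r)^−n)/r] × (1+r) = 9,005 × [1 − (1+r)^−52] / r × (1+r) = £233,960.57

£233,960.57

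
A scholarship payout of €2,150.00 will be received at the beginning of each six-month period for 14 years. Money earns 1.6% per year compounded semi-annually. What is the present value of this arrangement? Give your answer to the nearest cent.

€54,172.46

This is an annuity due: 28 payments of €2,150.00 at the beginning of each six-month period.
Periodic rate r = 0.016/2 per half-year; n is counted in half-years.
PV = PMT × [(1 − (1+r)^−n)/r] × (1+r) = 2,150 × [1 − (1+r)^−28] / r × (1+r) = €54,172.46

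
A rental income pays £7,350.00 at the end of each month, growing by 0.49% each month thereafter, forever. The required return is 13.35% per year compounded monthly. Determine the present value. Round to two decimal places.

Periodic rate r = 0.1335/12 per month.
Growing perpetuity (Gordon): PV = PMT₁ / (r − g) = 7,350 / (r − 0.0049) = £1,180,722.89.

£1,180,722.89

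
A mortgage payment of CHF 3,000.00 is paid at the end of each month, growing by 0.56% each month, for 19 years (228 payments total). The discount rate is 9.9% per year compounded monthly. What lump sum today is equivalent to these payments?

Periodic rate r = 0.099/12 per month; n is counted in months.
Growing ordinary annuity: PV = PMT₁ × [1 − ((1+g)/(1+r))^n] / (r − g) = 3,000 × [1 − ((1+0.0056)/(1+r))^228] / (r − 0.0056) = CHF 510,807.26.

CHF 510,807.26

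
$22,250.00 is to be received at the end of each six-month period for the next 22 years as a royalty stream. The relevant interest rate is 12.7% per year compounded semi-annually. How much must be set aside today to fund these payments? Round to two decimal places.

This is an ordinary annuity: 44 payments of $22,250.00 at the end of each six-month period.
Periodic rate r = 0.127/2 per half-year; n is counted in half-years.
PV = PMT × [(1 − (1+r)^−n)/r] = 22,250 × [1 − (1+r)^−44] / r = $327,053.39

$327,053.39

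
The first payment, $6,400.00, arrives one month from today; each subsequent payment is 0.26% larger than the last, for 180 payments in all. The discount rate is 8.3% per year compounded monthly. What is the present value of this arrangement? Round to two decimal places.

Periodic rate r = 0.083/12 per month; n is counted in months.
Growing ordinary annuity: PV = PMT₁ × [1 − ((1+g)/(1+r))^n] / (r − g) = 6,400 × [1 − ((1+0.0026)/(1+r))^180] / (r − 0.0026) = $798,426.83.

$798,426.83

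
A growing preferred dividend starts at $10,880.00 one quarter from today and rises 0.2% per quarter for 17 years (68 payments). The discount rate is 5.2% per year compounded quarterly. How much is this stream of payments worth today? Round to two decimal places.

Periodic rate r = 0.052/4 per quarter; n is counted in quarters.
Growing ordinary annuity: PV = PMT₁ × [1 − ((1+g)/(1+r))^n] / (r − g) = 10,880 × [1 − ((1+0.002)/(1+r))^68] / (r − 0.002) = $518,331.52.

$518,331.52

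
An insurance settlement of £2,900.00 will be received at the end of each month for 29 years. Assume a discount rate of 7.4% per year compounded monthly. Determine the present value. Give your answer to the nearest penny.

This is an ordinary annuity: 348 payments of £2,900.00 at the end of each month.
Periodic rate r = 0.074/12 per month; n is counted in months.
PV = PMT × [(1 − (1+r)^−n)/r] = 2,900 × [1 − (1+r)^−348] / r = £414,908.05

£414,908.05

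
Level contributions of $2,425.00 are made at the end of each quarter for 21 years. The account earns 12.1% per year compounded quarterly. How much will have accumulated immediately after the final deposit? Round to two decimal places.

This is an ordinary annuity: 84 deposits of $2,425.00 at the end of each quarter.
Periodic rate r = 0.121/4 per quarter; n is counted in quarters.
FV = PMT × [((1+r)^n − 1)/r] = 2,425 × [(1+r)^84 − 1] / r = $899,700.76

$899,700.76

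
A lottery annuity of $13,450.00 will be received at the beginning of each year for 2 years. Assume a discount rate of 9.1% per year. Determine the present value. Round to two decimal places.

This is an annuity due: 2 payments of $13,450.00 at the beginning of each year.
Periodic rate r = 0.091 per year.
PV = PMT × [(1 − (1+r)^−n)/r] × (1+r) = 13,450 × [1 − (1+r)^−2] / r × (1+r) = $25,778.14

$25,778.14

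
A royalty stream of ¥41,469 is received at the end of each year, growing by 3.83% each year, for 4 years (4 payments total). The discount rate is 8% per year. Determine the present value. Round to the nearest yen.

¥144,920

Periodic rate r = 0.08 per year.
Growing ordinary annuity: PV = PMT₁ × [1 − ((1+g)/(1+r))^n] / (r − g) = 41,469 × [1 − ((1+0.0383)/(1+r))^4] / (r − 0.0383) = ¥144,920.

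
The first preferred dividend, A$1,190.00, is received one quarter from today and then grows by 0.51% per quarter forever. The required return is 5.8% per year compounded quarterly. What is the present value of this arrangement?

Periodic rate r = 0.058/4 per quarter.
Growing perpetuity (Gordon): PV = PMT₁ / (r − g) = 1,190 / (r − 0.0051) = A$126,595.74.

A$126,595.74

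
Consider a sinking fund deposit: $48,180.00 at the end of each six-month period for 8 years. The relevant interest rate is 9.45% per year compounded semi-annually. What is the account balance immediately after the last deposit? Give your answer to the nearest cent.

This is an ordinary annuity: 16 deposits of $48,180.00 at the end of each six-month period.
Periodic rate r = 0.0945/2 per half-year; n is counted in half-years.
FV = PMT × [((1+r)^n − 1)/r] = 48,180 × [(1+r)^16 − 1] / r = $1,114,693.26

$1,114,693.26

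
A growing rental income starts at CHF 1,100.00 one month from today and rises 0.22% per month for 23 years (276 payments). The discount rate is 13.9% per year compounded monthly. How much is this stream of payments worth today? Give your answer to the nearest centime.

Periodic rate r = 0.139/12 per month; n is counted in months.
Growing ordinary annuity: PV = PMT₁ × [1 − ((1+g)/(1+r))^n] / (r − g) = 1,100 × [1 − ((1+0.0022)/(1+r))^276] / (r − 0.0022) = CHF 108,275.69.

CHF 108,275.69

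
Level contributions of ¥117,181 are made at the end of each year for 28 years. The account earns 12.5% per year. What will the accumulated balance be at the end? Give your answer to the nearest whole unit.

¥24,426,556

This is an ordinary annuity: 28 deposits of ¥117,181 at the end of each year.
Periodic rate r = 0.125 per year.
FV = PMT × [((1+r)^n − 1)/r] = 117,181 × [(1+r)^28 − 1] / r = ¥24,426,556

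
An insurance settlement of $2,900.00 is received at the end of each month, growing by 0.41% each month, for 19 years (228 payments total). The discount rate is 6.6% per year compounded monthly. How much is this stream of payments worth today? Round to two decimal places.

Periodic rate r = 0.066/12 per month; n is counted in months.
Growing ordinary annuity: PV = PMT₁ × [1 − ((1+g)/(1+r))^n] / (r − g) = 2,900 × [1 − ((1+0.0041)/(1+r))^228] / (r − 0.0041) = $563,761.77.

$563,761.77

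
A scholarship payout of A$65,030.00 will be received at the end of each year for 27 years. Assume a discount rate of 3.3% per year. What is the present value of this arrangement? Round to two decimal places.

This is an ordinary annuity: 27 payments of A$65,030.00 at the end of each year.
Periodic rate r = 0.033 per year.
PV = PMT × [(1 − (1+r)^−n)/r] = 65,030 × [1 − (1+r)^−27] / r = A$1,150,460.13

A$1,150,460.13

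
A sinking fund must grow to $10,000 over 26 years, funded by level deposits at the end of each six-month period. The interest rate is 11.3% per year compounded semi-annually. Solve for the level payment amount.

Level ordinary annuity; solve FV = PMT × [((1+r)^n − 1)/r] for PMT.
Periodic rate r = 0.113/2 per half-year; n is counted in half-years.
With n = 52: PMT = 10,000 / ([((1+r)^n − 1)/r]) = $34.40

$34.40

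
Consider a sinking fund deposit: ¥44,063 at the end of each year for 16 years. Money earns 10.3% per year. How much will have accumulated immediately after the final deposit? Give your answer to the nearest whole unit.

This is an ordinary annuity: 16 deposits of ¥44,063 at the end of each year.
Periodic rate r = 0.103 per year.
FV = PMT × [((1+r)^n − 1)/r] = 44,063 × [(1+r)^16 − 1] / r = ¥1,625,469

¥1,625,469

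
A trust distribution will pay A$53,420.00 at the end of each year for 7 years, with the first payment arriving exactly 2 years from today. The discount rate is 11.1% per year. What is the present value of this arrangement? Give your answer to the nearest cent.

A$225,845.45

Ordinary annuity of 7 payments, first payment at period 2.
Periodic rate r = 0.111 per year.
The ordinary-annuity PV formula values the stream one period before the first payment (period 1); discount that back 1 periods:
PV₀ = 53,420 × [1 − (1+r)^−7] / r × (1+r)^−1 = A$225,845.45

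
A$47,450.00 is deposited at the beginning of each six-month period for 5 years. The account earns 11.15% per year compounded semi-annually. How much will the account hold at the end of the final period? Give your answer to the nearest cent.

A$647,264.64

This is an annuity due: 10 deposits of A$47,450.00 at the beginning of each six-month period.
Periodic rate r = 0.1115/2 per half-year; n is counted in half-years.
FV = PMT × [((1+r)^n − 1)/r] × (1+r) = 47,450 × [(1+r)^10 − 1] / r × (1+r) = A$647,264.64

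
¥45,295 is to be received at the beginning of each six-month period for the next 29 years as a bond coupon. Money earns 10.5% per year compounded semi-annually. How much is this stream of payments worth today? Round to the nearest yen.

This is an annuity due: 58 payments of ¥45,295 at the beginning of each six-month period.
Periodic rate r = 0.105/2 per half-year; n is counted in half-years.
PV = PMT × [(1 − (1+r)^−n)/r] × (1+r) = 45,295 × [1 − (1+r)^−58] / r × (1+r) = ¥861,366

¥861,366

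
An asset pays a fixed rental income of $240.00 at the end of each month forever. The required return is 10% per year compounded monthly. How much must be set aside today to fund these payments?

Periodic rate r = 0.1/12 per month.
Level perpetuity: PV = PMT / r = 240 / (0.1/12) = $28,800.00.

$28,800.00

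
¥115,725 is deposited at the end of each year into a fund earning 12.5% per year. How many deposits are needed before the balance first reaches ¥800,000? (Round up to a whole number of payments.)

Periodic rate r = 0.125 per year.
Ordinary annuity FV: 800,000 = 115,725 × [((1+r)^n − 1)/r].
(1+r)^n = 1 + 800,000 × r / 115,725, so n = ln(1 + 800,000·r/115,725) / ln(1+r) = 5.29.
Round up to a whole number of payments: n = 6.

6 payments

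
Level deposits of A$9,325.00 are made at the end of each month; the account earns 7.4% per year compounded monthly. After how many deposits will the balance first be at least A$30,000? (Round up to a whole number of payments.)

4 payments

Periodic rate r = 0.074/12 per month; n is counted in months.
Ordinary annuity FV: 30,000 = 9,325 × [((1+r)^n − 1)/r].
(1+r)^n = 1 + 30,000 × r / 9,325, so n = ln(1 + 30,000·r/9,325) / ln(1+r) = 3.20.
Round up to a whole number of payments: n = 4.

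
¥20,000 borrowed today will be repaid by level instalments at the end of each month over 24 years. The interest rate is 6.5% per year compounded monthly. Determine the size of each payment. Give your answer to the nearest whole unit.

¥137

Level ordinary annuity; solve PV = PMT × [(1 − (1+r)^−n)/r] for PMT.
Periodic rate r = 0.065/12 per month; n is counted in months.
With n = 288: PMT = 20,000 / ([(1 − (1+r)^−n)/r]) = ¥137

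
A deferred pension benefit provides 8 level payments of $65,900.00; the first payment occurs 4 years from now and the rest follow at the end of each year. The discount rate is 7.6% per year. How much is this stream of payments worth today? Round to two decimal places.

Ordinary annuity of 8 payments, first payment at period 4.
Periodic rate r = 0.076 per year.
The ordinary-annuity PV formula values the stream one period before the first payment (period 3); discount that back 3 periods:
PV₀ = 65,900 × [1 − (1+r)^−8] / r × (1+r)^−3 = $308,661.62

$308,661.62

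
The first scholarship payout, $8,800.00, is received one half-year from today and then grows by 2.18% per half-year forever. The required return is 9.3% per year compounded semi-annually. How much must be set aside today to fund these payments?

Periodic rate r = 0.093/2 per half-year.
Growing perpetuity (Gordon): PV = PMT₁ / (r − g) = 8,800 / (r − 0.0218) = $356,275.30.

$356,275.30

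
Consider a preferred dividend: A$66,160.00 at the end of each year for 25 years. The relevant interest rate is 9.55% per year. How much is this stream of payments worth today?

This is an ordinary annuity: 25 payments of A$66,160.00 at the end of each year.
Periodic rate r = 0.0955 per year.
PV = PMT × [(1 − (1+r)^−n)/r] = 66,160 × [1 − (1+r)^−25] / r = A$621,934.21

A$621,934.21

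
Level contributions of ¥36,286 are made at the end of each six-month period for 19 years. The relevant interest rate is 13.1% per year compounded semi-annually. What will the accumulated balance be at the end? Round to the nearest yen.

¥5,619,481

This is an ordinary annuity: 38 deposits of ¥36,286 at the end of each six-month period.
Periodic rate r = 0.131/2 per half-year; n is counted in half-years.
FV = PMT × [((1+r)^n − 1)/r] = 36,286 × [(1+r)^38 − 1] / r = ¥5,619,481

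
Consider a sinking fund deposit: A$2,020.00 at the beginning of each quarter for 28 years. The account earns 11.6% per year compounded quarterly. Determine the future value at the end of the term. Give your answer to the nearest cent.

A$1,689,857.57

This is an annuity due: 112 deposits of A$2,020.00 at the beginning of each quarter.
Periodic rate r = 0.116/4 per quarter; n is counted in quarters.
FV = PMT × [((1+r)^n − 1)/r] × (1+r) = 2,020 × [(1+r)^112 − 1] / r × (1+r) = A$1,689,857.57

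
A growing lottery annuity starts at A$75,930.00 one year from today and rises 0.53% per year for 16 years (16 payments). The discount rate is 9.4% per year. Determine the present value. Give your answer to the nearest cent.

Periodic rate r = 0.094 per year.
Growing ordinary annuity: PV = PMT₁ × [1 − ((1+g)/(1+r))^n] / (r − g) = 75,930 × [1 − ((1+0.0053)/(1+r))^16] / (r − 0.0053) = A$634,750.86.

A$634,750.86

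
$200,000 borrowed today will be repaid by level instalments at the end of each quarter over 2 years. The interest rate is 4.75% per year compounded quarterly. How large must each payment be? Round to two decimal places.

$26,354.33

Level ordinary annuity; solve PV = PMT × [(1 − (1+r)^−n)/r] for PMT.
Periodic rate r = 0.0475/4 per quarter; n is counted in quarters.
With n = 8: PMT = 200,000 / ([(1 − (1+r)^−n)/r]) = $26,354.33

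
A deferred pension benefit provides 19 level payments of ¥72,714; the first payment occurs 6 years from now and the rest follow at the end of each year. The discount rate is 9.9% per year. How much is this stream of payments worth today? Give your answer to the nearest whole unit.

¥381,921

Ordinary annuity of 19 payments, first payment at period 6.
Periodic rate r = 0.099 per year.
The ordinary-annuity PV formula values the stream one period before the first payment (period 5); discount that back 5 periods:
PV₀ = 72,714 × [1 − (1+r)^−19] / r × (1+r)^−5 = ¥381,921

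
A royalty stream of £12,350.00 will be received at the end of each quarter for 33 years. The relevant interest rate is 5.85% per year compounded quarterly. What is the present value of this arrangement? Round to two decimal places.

This is an ordinary annuity: 132 payments of £12,350.00 at the end of each quarter.
Periodic rate r = 0.0585/4 per quarter; n is counted in quarters.
PV = PMT × [(1 − (1+r)^−n)/r] = 12,350 × [1 − (1+r)^−132] / r = £720,211.35

£720,211.35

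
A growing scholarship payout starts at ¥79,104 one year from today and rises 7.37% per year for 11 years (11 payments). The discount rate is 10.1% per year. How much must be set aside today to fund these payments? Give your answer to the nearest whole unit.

¥699,278

Periodic rate r = 0.101 per year.
Growing ordinary annuity: PV = PMT₁ × [1 − ((1+g)/(1+r))^n] / (r − g) = 79,104 × [1 − ((1+0.0737)/(1+r))^11] / (r − 0.0737) = ¥699,278.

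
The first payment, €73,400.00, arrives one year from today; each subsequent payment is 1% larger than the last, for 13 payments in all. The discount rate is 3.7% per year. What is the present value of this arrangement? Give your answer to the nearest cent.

Periodic rate r = 0.037 per year.
Growing ordinary annuity: PV = PMT₁ × [1 − ((1+g)/(1+r))^n] / (r − g) = 73,400 × [1 − ((1+0.01)/(1+r))^13] / (r − 0.01) = €789,278.23.

€789,278.23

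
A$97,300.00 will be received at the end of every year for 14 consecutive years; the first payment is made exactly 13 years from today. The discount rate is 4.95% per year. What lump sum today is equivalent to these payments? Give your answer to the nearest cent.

A$541,113.74

Ordinary annuity of 14 payments, first payment at period 13.
Periodic rate r = 0.0495 per year.
The ordinary-annuity PV formula values the stream one period before the first payment (period 12); discount that back 12 periods:
PV₀ = 97,300 × [1 − (1+r)^−14] / r × (1+r)^−12 = A$541,113.74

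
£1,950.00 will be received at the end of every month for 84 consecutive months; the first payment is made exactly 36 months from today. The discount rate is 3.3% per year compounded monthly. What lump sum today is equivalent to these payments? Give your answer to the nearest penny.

Ordinary annuity of 84 payments, first payment at period 36.
Periodic rate r = 0.033/12 per month; n is counted in months.
The ordinary-annuity PV formula values the stream one period before the first payment (period 35); discount that back 35 periods:
PV₀ = 1,950 × [1 − (1+r)^−84] / r × (1+r)^−35 = £132,691.87

£132,691.87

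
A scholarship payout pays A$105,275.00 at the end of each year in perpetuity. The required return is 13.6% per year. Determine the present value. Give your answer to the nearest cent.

A$774,080.88

Periodic rate r = 0.136 per year.
Level perpetuity: PV = PMT / r = 105,275 / (0.136) = A$774,080.88.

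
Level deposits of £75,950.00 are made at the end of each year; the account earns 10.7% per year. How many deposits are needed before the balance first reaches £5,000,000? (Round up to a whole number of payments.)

21 payments

Periodic rate r = 0.107 per year.
Ordinary annuity FV: 5,000,000 = 75,950 × [((1+r)^n − 1)/r].
(1+r)^n = 1 + 5,000,000 × r / 75,950, so n = ln(1 + 5,000,000·r/75,950) / ln(1+r) = 20.51.
Round up to a whole number of payments: n = 21.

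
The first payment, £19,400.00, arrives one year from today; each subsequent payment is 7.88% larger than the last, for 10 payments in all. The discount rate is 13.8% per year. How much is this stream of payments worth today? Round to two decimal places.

Periodic rate r = 0.138 per year.
Growing ordinary annuity: PV = PMT₁ × [1 − ((1+g)/(1+r))^n] / (r − g) = 19,400 × [1 − ((1+0.0788)/(1+r))^10] / (r − 0.0788) = £135,629.50.

£135,629.50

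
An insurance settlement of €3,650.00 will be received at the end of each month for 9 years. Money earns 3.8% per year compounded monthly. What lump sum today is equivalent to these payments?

This is an ordinary annuity: 108 payments of €3,650.00 at the end of each month.
Periodic rate r = 0.038/12 per month; n is counted in months.
PV = PMT × [(1 − (1+r)^−n)/r] = 3,650 × [1 − (1+r)^−108] / r = €333,419.26

€333,419.26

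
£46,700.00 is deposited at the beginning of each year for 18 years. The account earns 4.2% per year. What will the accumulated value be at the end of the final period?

£1,271,104.17

This is an annuity due: 18 deposits of £46,700.00 at the beginning of each year.
Periodic rate r = 0.042 per year.
FV = PMT × [((1+r)^n − 1)/r] × (1+r) = 46,700 × [(1+r)^18 − 1] / r × (1+r) = £1,271,104.17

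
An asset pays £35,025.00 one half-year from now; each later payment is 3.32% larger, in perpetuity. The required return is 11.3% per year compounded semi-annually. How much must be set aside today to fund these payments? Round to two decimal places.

Periodic rate r = 0.113/2 per half-year.
Growing perpetuity (Gordon): PV = PMT₁ / (r − g) = 35,025 / (r − 0.0332) = £1,503,218.88.

£1,503,218.88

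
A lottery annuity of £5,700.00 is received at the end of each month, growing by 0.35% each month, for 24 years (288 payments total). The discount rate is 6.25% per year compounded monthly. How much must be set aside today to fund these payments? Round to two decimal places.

£1,292,233.54

Periodic rate r = 0.0625/12 per month; n is counted in months.
Growing ordinary annuity: PV = PMT₁ × [1 − ((1+g)/(1+r))^n] / (r − g) = 5,700 × [1 − ((1+0.0035)/(1+r))^288] / (r − 0.0035) = £1,292,233.54.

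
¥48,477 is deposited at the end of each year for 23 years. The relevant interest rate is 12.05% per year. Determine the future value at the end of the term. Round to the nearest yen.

This is an ordinary annuity: 23 deposits of ¥48,477 at the end of each year.
Periodic rate r = 0.1205 per year.
FV = PMT × [((1+r)^n − 1)/r] = 48,477 × [(1+r)^23 − 1] / r = ¥5,106,051

¥5,106,051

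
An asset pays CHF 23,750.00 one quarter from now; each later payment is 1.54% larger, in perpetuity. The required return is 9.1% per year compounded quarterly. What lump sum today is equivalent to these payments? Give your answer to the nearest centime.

CHF 3,231,292.52

Periodic rate r = 0.091/4 per quarter.
Growing perpetuity (Gordon): PV = PMT₁ / (r − g) = 23,750 / (r − 0.0154) = CHF 3,231,292.52.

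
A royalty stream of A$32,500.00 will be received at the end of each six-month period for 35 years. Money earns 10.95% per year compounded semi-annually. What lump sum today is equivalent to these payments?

This is an ordinary annuity: 70 payments of A$32,500.00 at the end of each six-month period.
Periodic rate r = 0.1095/2 per half-year; n is counted in half-years.
PV = PMT × [(1 − (1+r)^−n)/r] = 32,500 × [1 − (1+r)^−70] / r = A$579,382.97

A$579,382.97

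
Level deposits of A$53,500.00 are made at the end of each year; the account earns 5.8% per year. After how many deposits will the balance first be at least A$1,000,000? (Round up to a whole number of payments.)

Periodic rate r = 0.058 per year.
Ordinary annuity FV: 1,000,000 = 53,500 × [((1+r)^n − 1)/r].
(1+r)^n = 1 + 1,000,000 × r / 53,500, so n = ln(1 + 1,000,000·r/53,500) / ln(1+r) = 13.02.
Round up to a whole number of payments: n = 14.

14 payments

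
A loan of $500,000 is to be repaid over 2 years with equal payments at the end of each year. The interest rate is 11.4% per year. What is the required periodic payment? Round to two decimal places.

Level ordinary annuity; solve PV = PMT × [(1 − (1+r)^−n)/r] for PMT.
Periodic rate r = 0.114 per year.
With n = 2: PMT = 500,000 / ([(1 − (1+r)^−n)/r]) = $293,518.45

$293,518.45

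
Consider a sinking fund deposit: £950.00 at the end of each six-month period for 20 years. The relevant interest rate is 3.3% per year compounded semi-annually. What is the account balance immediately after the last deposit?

This is an ordinary annuity: 40 deposits of £950.00 at the end of each six-month period.
Periodic rate r = 0.033/2 per half-year; n is counted in half-years.
FV = PMT × [((1+r)^n − 1)/r] = 950 × [(1+r)^40 − 1] / r = £53,223.02

£53,223.02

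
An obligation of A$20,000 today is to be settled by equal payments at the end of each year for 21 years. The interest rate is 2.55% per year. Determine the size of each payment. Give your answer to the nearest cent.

Level ordinary annuity; solve PV = PMT × [(1 − (1+r)^−n)/r] for PMT.
Periodic rate r = 0.0255 per year.
With n = 21: PMT = 20,000 / ([(1 − (1+r)^−n)/r]) = A$1,241.84

A$1,241.84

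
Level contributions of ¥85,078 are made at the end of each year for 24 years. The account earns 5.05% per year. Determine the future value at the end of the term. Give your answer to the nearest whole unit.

¥3,811,091

This is an ordinary annuity: 24 deposits of ¥85,078 at the end of each year.
Periodic rate r = 0.0505 per year.
FV = PMT × [((1+r)^n − 1)/r] = 85,078 × [(1+r)^24 − 1] / r = ¥3,811,091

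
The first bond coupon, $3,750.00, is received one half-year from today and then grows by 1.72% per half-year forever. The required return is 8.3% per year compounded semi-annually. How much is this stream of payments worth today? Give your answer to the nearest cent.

Periodic rate r = 0.083/2 per half-year.
Growing perpetuity (Gordon): PV = PMT₁ / (r − g) = 3,750 / (r − 0.0172) = $154,320.99.

$154,320.99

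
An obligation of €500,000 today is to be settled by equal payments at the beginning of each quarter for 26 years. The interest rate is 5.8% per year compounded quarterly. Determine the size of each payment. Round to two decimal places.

Level annuity due; solve PV = PMT × [(1 − (1+r)^−n)/r] × (1+r) for PMT.
Periodic rate r = 0.058/4 per quarter; n is counted in quarters.
With n = 104: PMT = 500,000 / ([(1 − (1+r)^−n)/r] × (1+r)) = €9,206.43

€9,206.43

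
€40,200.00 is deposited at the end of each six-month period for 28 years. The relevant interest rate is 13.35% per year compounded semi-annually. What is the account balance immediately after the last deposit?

This is an ordinary annuity: 56 deposits of €40,200.00 at the end of each six-month period.
Periodic rate r = 0.1335/2 per half-year; n is counted in half-years.
FV = PMT × [((1+r)^n − 1)/r] = 40,200 × [(1+r)^56 − 1] / r = €21,851,212.55

€21,851,212.55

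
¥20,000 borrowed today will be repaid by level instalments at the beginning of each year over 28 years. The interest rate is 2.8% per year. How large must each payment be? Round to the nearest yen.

Level annuity due; solve PV = PMT × [(1 − (1+r)^−n)/r] × (1+r) for PMT.
Periodic rate r = 0.028 per year.
With n = 28: PMT = 20,000 / ([(1 − (1+r)^−n)/r] × (1+r)) = ¥1,012

¥1,012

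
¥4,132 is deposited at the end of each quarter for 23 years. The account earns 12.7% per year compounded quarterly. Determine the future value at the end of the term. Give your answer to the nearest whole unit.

This is an ordinary annuity: 92 deposits of ¥4,132 at the end of each quarter.
Periodic rate r = 0.127/4 per quarter; n is counted in quarters.
FV = PMT × [((1+r)^n − 1)/r] = 4,132 × [(1+r)^92 − 1] / r = ¥2,178,032

¥2,178,032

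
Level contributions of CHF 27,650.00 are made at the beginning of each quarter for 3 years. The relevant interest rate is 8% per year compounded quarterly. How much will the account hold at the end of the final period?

This is an annuity due: 12 deposits of CHF 27,650.00 at the beginning of each quarter.
Periodic rate r = 0.08/4 per quarter; n is counted in quarters.
FV = PMT × [((1+r)^n − 1)/r] × (1+r) = 27,650 × [(1+r)^12 − 1] / r × (1+r) = CHF 378,261.17

CHF 378,261.17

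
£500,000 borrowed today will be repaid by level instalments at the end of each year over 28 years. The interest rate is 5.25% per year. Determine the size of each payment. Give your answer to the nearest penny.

£34,478.72

Level ordinary annuity; solve PV = PMT × [(1 − (1+r)^−n)/r] for PMT.
Periodic rate r = 0.0525 per year.
With n = 28: PMT = 500,000 / ([(1 − (1+r)^−n)/r]) = £34,478.72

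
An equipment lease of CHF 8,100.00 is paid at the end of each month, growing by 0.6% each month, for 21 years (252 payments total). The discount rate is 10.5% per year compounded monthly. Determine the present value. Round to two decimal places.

CHF 1,465,019.22

Periodic rate r = 0.105/12 per month; n is counted in months.
Growing ordinary annuity: PV = PMT₁ × [1 − ((1+g)/(1+r))^n] / (r − g) = 8,100 × [1 − ((1+0.006)/(1+r))^252] / (r − 0.006) = CHF 1,465,019.22.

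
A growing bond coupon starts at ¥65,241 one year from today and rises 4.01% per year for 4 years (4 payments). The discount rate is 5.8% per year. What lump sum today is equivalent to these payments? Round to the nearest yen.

Periodic rate r = 0.058 per year.
Growing ordinary annuity: PV = PMT₁ × [1 − ((1+g)/(1+r))^n] / (r − g) = 65,241 × [1 − ((1+0.0401)/(1+r))^4] / (r − 0.0401) = ¥240,468.

¥240,468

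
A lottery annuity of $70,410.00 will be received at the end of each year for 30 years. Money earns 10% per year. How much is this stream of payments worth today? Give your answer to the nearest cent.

This is an ordinary annuity: 30 payments of $70,410.00 at the end of each year.
Periodic rate r = 0.1 per year.
PV = PMT × [(1 − (1+r)^−n)/r] = 70,410 × [1 − (1+r)^−30] / r = $663,749.05

$663,749.05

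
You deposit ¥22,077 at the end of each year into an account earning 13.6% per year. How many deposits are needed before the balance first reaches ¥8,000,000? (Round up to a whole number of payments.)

31 payments

Periodic rate r = 0.136 per year.
Ordinary annuity FV: 8,000,000 = 22,077 × [((1+r)^n − 1)/r].
(1+r)^n = 1 + 8,000,000 × r / 22,077, so n = ln(1 + 8,000,000·r/22,077) / ln(1+r) = 30.72.
Round up to a whole number of payments: n = 31.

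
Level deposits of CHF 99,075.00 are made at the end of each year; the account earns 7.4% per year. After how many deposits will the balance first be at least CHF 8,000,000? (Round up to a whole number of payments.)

28 payments

Periodic rate r = 0.074 per year.
Ordinary annuity FV: 8,000,000 = 99,075 × [((1+r)^n − 1)/r].
(1+r)^n = 1 + 8,000,000 × r / 99,075, so n = ln(1 + 8,000,000·r/99,075) / ln(1+r) = 27.21.
Round up to a whole number of payments: n = 28.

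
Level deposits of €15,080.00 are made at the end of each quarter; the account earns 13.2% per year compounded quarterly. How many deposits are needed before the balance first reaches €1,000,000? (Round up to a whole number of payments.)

Periodic rate r = 0.132/4 per quarter; n is counted in quarters.
Ordinary annuity FV: 1,000,000 = 15,080 × [((1+r)^n − 1)/r].
(1+r)^n = 1 + 1,000,000 × r / 15,080, so n = ln(1 + 1,000,000·r/15,080) / ln(1+r) = 35.71.
Round up to a whole number of payments: n = 36.

36 payments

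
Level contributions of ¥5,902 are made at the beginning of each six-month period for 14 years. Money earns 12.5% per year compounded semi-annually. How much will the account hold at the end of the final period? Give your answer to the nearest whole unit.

¥447,512

This is an annuity due: 28 deposits of ¥5,902 at the beginning of each six-month period.
Periodic rate r = 0.125/2 per half-year; n is counted in half-years.
FV = PMT × [((1+r)^n − 1)/r] × (1+r) = 5,902 × [(1+r)^28 − 1] / r × (1+r) = ¥447,512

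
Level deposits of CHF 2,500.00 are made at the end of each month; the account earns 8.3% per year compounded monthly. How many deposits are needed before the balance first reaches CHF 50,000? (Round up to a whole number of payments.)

19 payments

Periodic rate r = 0.083/12 per month; n is counted in months.
Ordinary annuity FV: 50,000 = 2,500 × [((1+r)^n − 1)/r].
(1+r)^n = 1 + 50,000 × r / 2,500, so n = ln(1 + 50,000·r/2,500) / ln(1+r) = 18.80.
Round up to a whole number of payments: n = 19.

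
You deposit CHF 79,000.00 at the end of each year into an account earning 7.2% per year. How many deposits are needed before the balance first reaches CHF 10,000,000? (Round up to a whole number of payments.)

Periodic rate r = 0.072 per year.
Ordinary annuity FV: 10,000,000 = 79,000 × [((1+r)^n − 1)/r].
(1+r)^n = 1 + 10,000,000 × r / 79,000, so n = ln(1 + 10,000,000·r/79,000) / ln(1+r) = 33.28.
Round up to a whole number of payments: n = 34.

34 payments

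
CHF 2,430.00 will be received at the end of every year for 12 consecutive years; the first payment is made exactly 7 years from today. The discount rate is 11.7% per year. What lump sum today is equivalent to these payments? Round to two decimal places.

Ordinary annuity of 12 payments, first payment at period 7.
Periodic rate r = 0.117 per year.
The ordinary-annuity PV formula values the stream one period before the first payment (period 6); discount that back 6 periods:
PV₀ = 2,430 × [1 − (1+r)^−12] / r × (1+r)^−6 = CHF 7,858.63

CHF 7,858.63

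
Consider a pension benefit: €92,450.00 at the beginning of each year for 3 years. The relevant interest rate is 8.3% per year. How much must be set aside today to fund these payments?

This is an annuity due: 3 payments of €92,450.00 at the beginning of each year.
Periodic rate r = 0.083 per year.
PV = PMT × [(1 − (1+r)^−n)/r] × (1+r) = 92,450 × [1 − (1+r)^−3] / r × (1+r) = €256,637.19

€256,637.19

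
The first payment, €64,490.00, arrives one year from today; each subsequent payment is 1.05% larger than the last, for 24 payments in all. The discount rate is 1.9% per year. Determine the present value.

€1,381,731.95

Periodic rate r = 0.019 per year.
Growing ordinary annuity: PV = PMT₁ × [1 − ((1+g)/(1+r))^n] / (r − g) = 64,490 × [1 − ((1+0.0105)/(1+r))^24] / (r − 0.0105) = €1,381,731.95.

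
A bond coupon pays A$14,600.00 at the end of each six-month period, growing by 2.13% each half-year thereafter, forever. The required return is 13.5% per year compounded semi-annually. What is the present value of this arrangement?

A$316,017.32

Periodic rate r = 0.135/2 per half-year.
Growing perpetuity (Gordon): PV = PMT₁ / (r − g) = 14,600 / (r − 0.0213) = A$316,017.32.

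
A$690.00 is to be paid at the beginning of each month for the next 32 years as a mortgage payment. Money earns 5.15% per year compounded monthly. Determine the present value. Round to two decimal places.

A$130,285.19

This is an annuity due: 384 payments of A$690.00 at the beginning of each month.
Periodic rate r = 0.0515/12 per month; n is counted in months.
PV = PMT × [(1 − (1+r)^−n)/r] × (1+r) = 690 × [1 − (1+r)^−384] / r × (1+r) = A$130,285.19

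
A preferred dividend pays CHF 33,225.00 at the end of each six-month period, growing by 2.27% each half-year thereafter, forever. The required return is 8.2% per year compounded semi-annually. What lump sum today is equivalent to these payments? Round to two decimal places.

CHF 1,815,573.77

Periodic rate r = 0.082/2 per half-year.
Growing perpetuity (Gordon): PV = PMT₁ / (r − g) = 33,225 / (r − 0.0227) = CHF 1,815,573.77.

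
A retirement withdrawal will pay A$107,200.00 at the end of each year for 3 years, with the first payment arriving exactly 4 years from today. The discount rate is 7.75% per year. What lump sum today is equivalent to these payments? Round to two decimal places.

Ordinary annuity of 3 payments, first payment at period 4.
Periodic rate r = 0.0775 per year.
The ordinary-annuity PV formula values the stream one period before the first payment (period 3); discount that back 3 periods:
PV₀ = 107,200 × [1 − (1+r)^−3] / r × (1+r)^−3 = A$221,837.95

A$221,837.95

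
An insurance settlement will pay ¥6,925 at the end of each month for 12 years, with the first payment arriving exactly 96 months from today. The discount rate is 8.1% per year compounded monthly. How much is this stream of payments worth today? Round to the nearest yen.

Ordinary annuity of 144 payments, first payment at period 96.
Periodic rate r = 0.081/12 per month; n is counted in months.
The ordinary-annuity PV formula values the stream one period before the first payment (period 95); discount that back 95 periods:
PV₀ = 6,925 × [1 − (1+r)^−144] / r × (1+r)^−95 = ¥335,937

¥335,937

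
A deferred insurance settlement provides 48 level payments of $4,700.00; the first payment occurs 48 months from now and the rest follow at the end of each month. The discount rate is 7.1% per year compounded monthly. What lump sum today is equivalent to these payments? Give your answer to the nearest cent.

$148,458.53

Ordinary annuity of 48 payments, first payment at period 48.
Periodic rate r = 0.071/12 per month; n is counted in months.
The ordinary-annuity PV formula values the stream one period before the first payment (period 47); discount that back 47 periods:
PV₀ = 4,700 × [1 − (1+r)^−48] / r × (1+r)^−47 = $148,458.53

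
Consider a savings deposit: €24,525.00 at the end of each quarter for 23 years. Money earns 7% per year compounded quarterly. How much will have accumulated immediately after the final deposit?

This is an ordinary annuity: 92 deposits of €24,525.00 at the end of each quarter.
Periodic rate r = 0.07/4 per quarter; n is counted in quarters.
FV = PMT × [((1+r)^n − 1)/r] = 24,525 × [(1+r)^92 − 1] / r = €5,512,699.41

€5,512,699.41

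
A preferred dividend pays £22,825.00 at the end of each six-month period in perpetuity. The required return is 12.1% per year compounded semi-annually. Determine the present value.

Periodic rate r = 0.121/2 per half-year.
Level perpetuity: PV = PMT / r = 22,825 / (0.121/2) = £377,272.73.

£377,272.73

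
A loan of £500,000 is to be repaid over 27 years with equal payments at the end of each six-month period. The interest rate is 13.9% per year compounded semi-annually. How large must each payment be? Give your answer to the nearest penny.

Level ordinary annuity; solve PV = PMT × [(1 − (1+r)^−n)/r] for PMT.
Periodic rate r = 0.139/2 per half-year; n is counted in half-years.
With n = 54: PMT = 500,000 / ([(1 − (1+r)^−n)/r]) = £35,698.16

£35,698.16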